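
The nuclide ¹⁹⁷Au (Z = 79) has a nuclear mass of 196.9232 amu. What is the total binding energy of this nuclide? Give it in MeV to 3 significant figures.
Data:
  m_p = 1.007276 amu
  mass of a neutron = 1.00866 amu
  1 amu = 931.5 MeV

Mass of separated nucleons = 79(1.007276) + 118(1.00866) = 79.574804 + 119.02188 = 198.596684 amu
Mass defect Δm = 198.596684 − 196.9232 = 1.673484 amu
Binding energy = Δm·c² = 1.673484 × 931.5 MeV/amu = 1558.85 MeV

1560 MeV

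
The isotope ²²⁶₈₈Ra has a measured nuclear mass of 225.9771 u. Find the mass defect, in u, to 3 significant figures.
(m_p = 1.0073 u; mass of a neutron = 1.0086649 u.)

Total constituent mass: 88 × 1.0073 + 138 × 1.0086649 = 227.8381562 u
Mass defect Δm = 227.8381562 − 225.9771 = 1.8610562 u

1.86 u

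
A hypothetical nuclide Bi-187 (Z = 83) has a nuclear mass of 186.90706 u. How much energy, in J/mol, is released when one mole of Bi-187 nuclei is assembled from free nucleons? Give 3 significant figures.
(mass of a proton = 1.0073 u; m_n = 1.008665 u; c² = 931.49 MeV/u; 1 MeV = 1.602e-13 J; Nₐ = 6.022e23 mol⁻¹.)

Mass of separated nucleons = 83(1.0073) + 104(1.008665) = 83.6059 + 104.901160 = 188.507060 u
The mass defect is 188.507060 − 186.90706 = 1.600000 u.
Converting to energy: 1.600000 u × 931.49 MeV/u = 1490.38 MeV
Per nucleus in joules: 1490.38 MeV × 1.602e-13 J/MeV = 2.3876e-10 J
Per mole: 2.3876e-10 J × 6.022e23 mol⁻¹ = 1.4378e+14 J/mol

1.44e+14 J/mol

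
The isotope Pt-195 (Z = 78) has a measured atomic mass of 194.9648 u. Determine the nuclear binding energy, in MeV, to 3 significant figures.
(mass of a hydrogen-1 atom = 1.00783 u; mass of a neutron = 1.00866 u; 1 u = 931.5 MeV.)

1550 MeV

Total constituent mass: 78 × 1.00783 + 117 × 1.00866 = 196.62396 u
Mass defect Δm = 196.62396 − 194.9648 = 1.65916 u
Binding energy = Δm·c² = 1.65916 × 931.5 MeV/u = 1545.51 MeV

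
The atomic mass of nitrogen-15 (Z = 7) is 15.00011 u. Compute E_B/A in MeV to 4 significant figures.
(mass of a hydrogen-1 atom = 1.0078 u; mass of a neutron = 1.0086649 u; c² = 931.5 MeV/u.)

7.689 MeV/nucleon

Z = 7, so N = A − Z = 15 − 7 = 8.
Mass of separated nucleons = 7(1.0078) + 8(1.0086649) = 7.0546 + 8.0693192 = 15.1239192 u
Mass defect Δm = 15.1239192 − 15.00011 = 0.1238092 u
Converting to energy: 0.1238092 u × 931.5 MeV/u = 115.328 MeV
BE/A = 115.328 MeV / 15 = 7.689 MeV/nucleon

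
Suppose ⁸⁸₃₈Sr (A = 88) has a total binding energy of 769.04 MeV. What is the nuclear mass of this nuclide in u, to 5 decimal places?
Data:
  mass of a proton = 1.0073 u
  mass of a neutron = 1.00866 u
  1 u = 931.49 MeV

87.88480 u

Mass defect = 769.04 MeV / (931.49 MeV/u) = 0.8256020 u
Constituent mass = 38(1.0073) + 50(1.00866) = 88.71040 u
Nuclear mass = 88.71040 − 0.8256020 = 87.8847980 u ≈ 87.88480 u (to 5 decimal places)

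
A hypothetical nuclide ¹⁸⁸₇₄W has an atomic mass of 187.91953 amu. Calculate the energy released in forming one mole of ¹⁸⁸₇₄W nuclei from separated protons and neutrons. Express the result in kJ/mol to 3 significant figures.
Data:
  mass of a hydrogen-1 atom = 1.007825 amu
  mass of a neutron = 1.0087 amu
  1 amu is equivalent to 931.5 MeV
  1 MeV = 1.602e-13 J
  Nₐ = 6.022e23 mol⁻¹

Σm = 74·m(¹H) + 114·m_n = 74.579050 + 114.9918 = 189.570850 amu
Δm = 189.570850 − 187.91953 = 1.651320 amu
Binding energy = Δm·c² = 1.651320 × 931.5 MeV/amu = 1538.20 MeV
Per nucleus in joules: 1538.20 MeV × 1.602e-13 J/MeV = 2.4642e-10 J
Per mole: 2.4642e-10 J × 6.022e23 mol⁻¹ = 1.4839e+14 J/mol

1.48e+11 kJ/mol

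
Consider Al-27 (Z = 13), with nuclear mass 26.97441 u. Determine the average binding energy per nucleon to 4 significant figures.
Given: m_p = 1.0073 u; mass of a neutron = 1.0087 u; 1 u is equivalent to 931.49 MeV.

Z = 13, so N = A − Z = 27 − 13 = 14.
Total constituent mass: 13 × 1.0073 + 14 × 1.0087 = 27.2167 u
Δm = 27.2167 − 26.97441 = 0.24229 u
Converting to energy: 0.24229 u × 931.49 MeV/u = 225.691 MeV
BE/A = 225.691 MeV / 27 = 8.359 MeV/nucleon

8.359 MeV/nucleon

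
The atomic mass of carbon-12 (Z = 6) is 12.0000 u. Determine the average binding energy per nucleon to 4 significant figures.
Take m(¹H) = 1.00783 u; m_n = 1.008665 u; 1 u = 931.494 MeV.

Mass of separated nucleons = 6(1.00783) + 6(1.008665) = 6.04698 + 6.051990 = 12.098970 u
Δm = 12.098970 − 12.0000 = 0.098970 u
E_B = 0.098970 × 931.494 = 92.18996 MeV
Per nucleon: 92.18996 / 12 = 7.682 MeV

7.682 MeV/nucleon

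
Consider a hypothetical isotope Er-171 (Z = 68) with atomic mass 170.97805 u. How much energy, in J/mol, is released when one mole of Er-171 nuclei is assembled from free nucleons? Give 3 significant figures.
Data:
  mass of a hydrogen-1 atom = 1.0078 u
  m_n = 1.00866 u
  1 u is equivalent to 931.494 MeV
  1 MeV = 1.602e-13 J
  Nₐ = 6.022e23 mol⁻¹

Z = 68, so N = A − Z = 171 − 68 = 103.
Total constituent mass: 68 × 1.0078 + 103 × 1.00866 = 172.42238 u
Δm = 172.42238 − 170.97805 = 1.44433 u
Binding energy = Δm·c² = 1.44433 × 931.494 MeV/u = 1345.38 MeV
Per nucleus in joules: 1345.38 MeV × 1.602e-13 J/MeV = 2.1553e-10 J
Per mole: 2.1553e-10 J × 6.022e23 mol⁻¹ = 1.2979e+14 J/mol

1.30e+14 J/mol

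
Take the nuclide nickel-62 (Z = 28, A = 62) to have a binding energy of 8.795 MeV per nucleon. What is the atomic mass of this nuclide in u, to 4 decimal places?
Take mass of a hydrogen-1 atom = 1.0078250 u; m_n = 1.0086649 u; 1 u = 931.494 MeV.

Total binding energy = 62 × 8.795 = 545.290 MeV
Mass defect = 545.290 MeV / (931.494 MeV/u) = 0.585393 u
Constituent mass = 28(1.0078250) + 34(1.0086649) = 62.5137066 u
Atomic mass = 62.5137066 − 0.585393 = 61.9283136 u ≈ 61.9283 u (to 4 decimal places)

61.9283 u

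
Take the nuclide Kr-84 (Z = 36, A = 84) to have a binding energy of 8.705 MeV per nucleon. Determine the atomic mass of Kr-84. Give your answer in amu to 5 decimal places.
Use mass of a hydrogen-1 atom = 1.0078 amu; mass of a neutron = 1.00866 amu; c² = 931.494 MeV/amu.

83.91148 amu

Total binding energy = 84 × 8.705 = 731.220 MeV
Mass defect = 731.220 MeV / (931.494 MeV/amu) = 0.7849970 amu
Constituent mass = 36(1.0078) + 48(1.00866) = 84.69648 amu
Atomic mass = 84.69648 − 0.7849970 = 83.9114830 amu ≈ 83.91148 amu (to 5 decimal places)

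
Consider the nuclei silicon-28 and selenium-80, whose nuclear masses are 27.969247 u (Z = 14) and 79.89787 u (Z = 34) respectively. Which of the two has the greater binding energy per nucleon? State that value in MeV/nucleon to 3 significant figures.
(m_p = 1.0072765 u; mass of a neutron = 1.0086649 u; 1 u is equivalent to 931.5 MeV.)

silicon-28: Σm = 14(1.0072765) + 14(1.0086649) = 28.2231796 u; Δm = 0.2539326 u; E_B = 236.54 MeV; E_B/A = 8.448 MeV
selenium-80: Σm = 34(1.0072765) + 46(1.0086649) = 80.6459864 u; Δm = 0.7481164 u; E_B = 696.87 MeV; E_B/A = 8.711 MeV
selenium-80 has the higher binding energy per nucleon, so it is the more tightly bound nucleus.

selenium-80; 8.71 MeV/nucleon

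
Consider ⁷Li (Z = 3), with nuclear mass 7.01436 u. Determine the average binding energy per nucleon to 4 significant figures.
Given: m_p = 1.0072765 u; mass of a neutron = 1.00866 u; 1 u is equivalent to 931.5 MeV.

5.604 MeV/nucleon

Z = 3, so N = A − Z = 7 − 3 = 4.
Total constituent mass: 3 × 1.0072765 + 4 × 1.00866 = 7.0564695 u
The mass defect is 7.0564695 − 7.01436 = 0.0421095 u.
E_B = 0.0421095 × 931.5 = 39.2250 MeV
BE/A = 39.2250 MeV / 7 = 5.604 MeV/nucleon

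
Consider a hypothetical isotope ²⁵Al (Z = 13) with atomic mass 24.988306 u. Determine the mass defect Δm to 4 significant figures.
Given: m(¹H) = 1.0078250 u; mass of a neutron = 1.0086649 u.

Total constituent mass: 13 × 1.0078250 + 12 × 1.0086649 = 25.2057038 u
Mass defect Δm = 25.2057038 − 24.988306 = 0.2173978 u

0.2174 u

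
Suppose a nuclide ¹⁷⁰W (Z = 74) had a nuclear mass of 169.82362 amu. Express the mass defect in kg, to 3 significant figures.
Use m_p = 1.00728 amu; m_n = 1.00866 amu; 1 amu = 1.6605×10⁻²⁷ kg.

2.57e-27 kg

With 74 protons and 96 neutrons (A = 170):
Mass of separated nucleons = 74(1.00728) + 96(1.00866) = 74.53872 + 96.83136 = 171.37008 amu
The mass defect is 171.37008 − 169.82362 = 1.54646 amu.
In SI units: 1.54646 amu × 1.6605×10⁻²⁷ kg/amu = 2.5679e-27 kg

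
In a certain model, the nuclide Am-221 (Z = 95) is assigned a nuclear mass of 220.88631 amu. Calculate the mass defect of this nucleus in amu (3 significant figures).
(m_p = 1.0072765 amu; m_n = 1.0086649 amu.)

1.90 amu

Z = 95, so N = A − Z = 221 − 95 = 126.
Σm = 95·m_p + 126·m_n = 95.6912675 + 127.0917774 = 222.7830449 amu
Δm = 222.7830449 − 220.88631 = 1.8967349 amu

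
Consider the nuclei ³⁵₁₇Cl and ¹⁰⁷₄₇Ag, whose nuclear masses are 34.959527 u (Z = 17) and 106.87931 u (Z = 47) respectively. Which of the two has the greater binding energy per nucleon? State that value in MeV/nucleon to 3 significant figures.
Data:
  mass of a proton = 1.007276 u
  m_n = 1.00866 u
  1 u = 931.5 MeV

¹⁰⁷₄₇Ag; 8.55 MeV/nucleon

³⁵₁₇Cl: Σm = 17(1.007276) + 18(1.00866) = 35.279572 u; Δm = 0.320045 u; E_B = 298.12 MeV; E_B/A = 8.518 MeV
¹⁰⁷₄₇Ag: Σm = 47(1.007276) + 60(1.00866) = 107.861572 u; Δm = 0.982262 u; E_B = 914.98 MeV; E_B/A = 8.551 MeV
¹⁰⁷₄₇Ag has the higher binding energy per nucleon, so it is the more tightly bound nucleus.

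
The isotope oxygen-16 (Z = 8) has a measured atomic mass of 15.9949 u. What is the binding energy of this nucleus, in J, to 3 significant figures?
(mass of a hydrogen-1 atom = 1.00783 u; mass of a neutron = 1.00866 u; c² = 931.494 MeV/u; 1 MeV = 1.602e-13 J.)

The nucleus contains 8 protons and 16 − 8 = 8 neutrons.
Mass of separated nucleons = 8(1.00783) + 8(1.00866) = 8.06264 + 8.06928 = 16.13192 u
The mass defect is 16.13192 − 15.9949 = 0.13702 u.
Converting to energy: 0.13702 u × 931.494 MeV/u = 127.633 MeV
In joules: 127.633 MeV × 1.602e-13 J/MeV = 2.0447e-11 J

2.04e-11 J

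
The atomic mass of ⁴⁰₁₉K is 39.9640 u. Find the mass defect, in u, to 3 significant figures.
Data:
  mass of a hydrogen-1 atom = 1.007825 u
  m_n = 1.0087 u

0.367 u

Z = 19, so N = A − Z = 40 − 19 = 21.
Total constituent mass: 19 × 1.007825 + 21 × 1.0087 = 40.331375 u
Δm = 40.331375 − 39.9640 = 0.367375 u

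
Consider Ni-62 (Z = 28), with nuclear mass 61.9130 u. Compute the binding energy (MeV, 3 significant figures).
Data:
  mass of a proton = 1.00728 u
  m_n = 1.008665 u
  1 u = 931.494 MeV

545 MeV

Total constituent mass: 28 × 1.00728 + 34 × 1.008665 = 62.498450 u
Δm = 62.498450 − 61.9130 = 0.585450 u
E_B = 0.585450 × 931.494 = 545.343 MeV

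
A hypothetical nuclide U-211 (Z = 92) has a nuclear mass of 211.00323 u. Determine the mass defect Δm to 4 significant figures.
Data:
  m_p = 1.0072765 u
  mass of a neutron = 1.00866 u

1.697 u

Σm = 92·m_p + 119·m_n = 92.6694380 + 120.03054 = 212.6999780 u
The mass defect is 212.6999780 − 211.00323 = 1.6967480 u.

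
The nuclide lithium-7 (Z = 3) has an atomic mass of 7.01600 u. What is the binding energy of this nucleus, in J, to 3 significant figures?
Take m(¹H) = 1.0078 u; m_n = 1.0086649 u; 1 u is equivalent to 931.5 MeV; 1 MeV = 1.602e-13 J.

6.28e-12 J

Mass of separated nucleons = 3(1.0078) + 4(1.0086649) = 3.0234 + 4.0346596 = 7.0580596 u
The mass defect is 7.0580596 − 7.01600 = 0.0420596 u.
E_B = 0.0420596 × 931.5 = 39.1785 MeV
In joules: 39.1785 MeV × 1.602e-13 J/MeV = 6.2764e-12 J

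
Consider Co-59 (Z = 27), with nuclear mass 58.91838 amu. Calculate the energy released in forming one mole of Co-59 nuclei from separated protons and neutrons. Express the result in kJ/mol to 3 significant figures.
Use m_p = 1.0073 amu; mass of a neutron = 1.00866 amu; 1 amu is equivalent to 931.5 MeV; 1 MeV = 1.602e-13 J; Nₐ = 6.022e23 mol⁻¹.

The nucleus contains 27 protons and 59 − 27 = 32 neutrons.
Total constituent mass: 27 × 1.0073 + 32 × 1.00866 = 59.47422 amu
Δm = 59.47422 − 58.91838 = 0.55584 amu
Converting to energy: 0.55584 amu × 931.5 MeV/amu = 517.765 MeV
Per nucleus in joules: 517.765 MeV × 1.602e-13 J/MeV = 8.2946e-11 J
Per mole: 8.2946e-11 J × 6.022e23 mol⁻¹ = 4.9950e+13 J/mol

5.00e+10 kJ/mol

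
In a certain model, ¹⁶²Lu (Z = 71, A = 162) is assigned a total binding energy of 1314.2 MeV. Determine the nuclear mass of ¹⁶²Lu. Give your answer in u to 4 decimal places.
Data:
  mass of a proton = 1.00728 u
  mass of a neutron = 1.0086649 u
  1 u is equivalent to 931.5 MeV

Mass defect = 1314.2 MeV / (931.5 MeV/u) = 1.410843 u
Constituent mass = 71(1.00728) + 91(1.0086649) = 163.3053859 u
Nuclear mass = 163.3053859 − 1.410843 = 161.8945429 u ≈ 161.8945 u (to 4 decimal places)

161.8945 u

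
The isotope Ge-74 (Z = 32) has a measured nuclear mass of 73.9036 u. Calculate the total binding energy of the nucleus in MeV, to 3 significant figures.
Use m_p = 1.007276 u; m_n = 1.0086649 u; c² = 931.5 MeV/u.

The nucleus contains 32 protons and 74 − 32 = 42 neutrons.
Total constituent mass: 32 × 1.007276 + 42 × 1.0086649 = 74.5967578 u
Δm = 74.5967578 − 73.9036 = 0.6931578 u
Binding energy = Δm·c² = 0.6931578 × 931.5 MeV/u = 645.676 MeV

646 MeV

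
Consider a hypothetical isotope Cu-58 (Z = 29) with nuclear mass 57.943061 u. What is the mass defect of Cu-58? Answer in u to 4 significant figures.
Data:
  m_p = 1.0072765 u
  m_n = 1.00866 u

0.5191 u

Total constituent mass: 29 × 1.0072765 + 29 × 1.00866 = 58.4621585 u
The mass defect is 58.4621585 − 57.943061 = 0.5190975 u.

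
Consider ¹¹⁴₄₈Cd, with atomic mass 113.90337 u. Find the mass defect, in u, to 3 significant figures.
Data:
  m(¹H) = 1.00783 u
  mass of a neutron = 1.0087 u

With 48 protons and 66 neutrons (A = 114):
Σm = 48·m(¹H) + 66·m_n = 48.37584 + 66.5742 = 114.95004 u
Mass defect Δm = 114.95004 − 113.90337 = 1.04667 u

1.05 u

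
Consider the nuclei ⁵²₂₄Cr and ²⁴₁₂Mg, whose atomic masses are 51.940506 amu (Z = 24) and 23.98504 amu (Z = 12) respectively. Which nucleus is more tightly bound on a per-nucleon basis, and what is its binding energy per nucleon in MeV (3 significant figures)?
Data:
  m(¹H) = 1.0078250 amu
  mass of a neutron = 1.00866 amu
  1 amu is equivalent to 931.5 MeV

⁵²₂₄Cr; 8.77 MeV/nucleon

⁵²₂₄Cr: Σm = 24(1.0078250) + 28(1.00866) = 52.4302800 amu; Δm = 0.4897740 amu; E_B = 456.224 MeV; E_B/A = 8.774 MeV
²⁴₁₂Mg: Σm = 12(1.0078250) + 12(1.00866) = 24.1978200 amu; Δm = 0.2127800 amu; E_B = 198.205 MeV; E_B/A = 8.259 MeV
⁵²₂₄Cr has the higher binding energy per nucleon, so it is the more tightly bound nucleus.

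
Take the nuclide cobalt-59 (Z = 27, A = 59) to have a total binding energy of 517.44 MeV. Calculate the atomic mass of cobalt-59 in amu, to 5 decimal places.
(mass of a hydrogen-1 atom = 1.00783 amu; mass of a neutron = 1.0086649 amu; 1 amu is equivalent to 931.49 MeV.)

Mass defect = 517.44 MeV / (931.49 MeV/amu) = 0.5554971 amu
Constituent mass = 27(1.00783) + 32(1.0086649) = 59.4886868 amu
Atomic mass = 59.4886868 − 0.5554971 = 58.9331897 amu ≈ 58.93319 amu (to 5 decimal places)

58.93319 amu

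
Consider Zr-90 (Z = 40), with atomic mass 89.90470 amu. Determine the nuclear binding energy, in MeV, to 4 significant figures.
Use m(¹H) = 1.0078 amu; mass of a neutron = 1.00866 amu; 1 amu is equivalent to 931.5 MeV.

782.7 MeV

Mass of separated nucleons = 40(1.0078) + 50(1.00866) = 40.3120 + 50.43300 = 90.74500 amu
Mass defect Δm = 90.74500 − 89.90470 = 0.84030 amu
E_B = 0.84030 × 931.5 = 782.739 MeV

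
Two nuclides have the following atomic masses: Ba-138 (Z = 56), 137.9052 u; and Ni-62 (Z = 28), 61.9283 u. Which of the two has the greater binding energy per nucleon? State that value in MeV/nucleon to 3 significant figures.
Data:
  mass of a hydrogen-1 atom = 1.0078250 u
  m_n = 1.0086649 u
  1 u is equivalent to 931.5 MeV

Ni-62; 8.80 MeV/nucleon

Ba-138: Σm = 56(1.0078250) + 82(1.0086649) = 139.1487218 u; Δm = 1.2435218 u; E_B = 1158.34 MeV; E_B/A = 8.394 MeV
Ni-62: Σm = 28(1.0078250) + 34(1.0086649) = 62.5137066 u; Δm = 0.5854066 u; E_B = 545.31 MeV; E_B/A = 8.795 MeV
Ni-62 has the higher binding energy per nucleon, so it is the more tightly bound nucleus.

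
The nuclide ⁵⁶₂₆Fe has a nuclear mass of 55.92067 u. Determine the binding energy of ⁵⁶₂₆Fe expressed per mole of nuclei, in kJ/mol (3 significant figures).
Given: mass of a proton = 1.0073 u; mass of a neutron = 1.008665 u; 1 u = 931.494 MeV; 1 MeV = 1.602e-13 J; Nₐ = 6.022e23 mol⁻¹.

With 26 protons and 30 neutrons (A = 56):
Mass of separated nucleons = 26(1.0073) + 30(1.008665) = 26.1898 + 30.259950 = 56.449750 u
Mass defect Δm = 56.449750 − 55.92067 = 0.529080 u
E_B = 0.529080 × 931.494 = 492.835 MeV
Per nucleus in joules: 492.835 MeV × 1.602e-13 J/MeV = 7.8952e-11 J
Per mole: 7.8952e-11 J × 6.022e23 mol⁻¹ = 4.7545e+13 J/mol

4.75e+10 kJ/mol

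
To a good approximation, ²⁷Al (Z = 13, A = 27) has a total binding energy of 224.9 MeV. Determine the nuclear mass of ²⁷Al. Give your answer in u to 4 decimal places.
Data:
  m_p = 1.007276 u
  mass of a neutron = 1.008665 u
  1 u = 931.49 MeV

Mass defect = 224.9 MeV / (931.49 MeV/u) = 0.241441 u
Constituent mass = 13(1.007276) + 14(1.008665) = 27.215898 u
Nuclear mass = 27.215898 − 0.241441 = 26.974457 u ≈ 26.9745 u (to 4 decimal places)

26.9745 u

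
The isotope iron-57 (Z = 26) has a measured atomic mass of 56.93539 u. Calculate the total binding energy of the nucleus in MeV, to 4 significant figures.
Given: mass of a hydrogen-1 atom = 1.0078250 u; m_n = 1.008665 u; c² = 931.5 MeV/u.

499.9 MeV

Z = 26, so N = A − Z = 57 − 26 = 31.
Mass of separated nucleons = 26(1.0078250) + 31(1.008665) = 26.2034500 + 31.268615 = 57.4720650 u
The mass defect is 57.4720650 − 56.93539 = 0.5366750 u.
E_B = 0.5366750 × 931.5 = 499.913 MeV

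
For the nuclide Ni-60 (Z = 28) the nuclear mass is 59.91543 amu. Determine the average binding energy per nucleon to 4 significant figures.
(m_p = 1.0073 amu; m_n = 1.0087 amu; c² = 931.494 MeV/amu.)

8.808 MeV/nucleon

Mass of separated nucleons = 28(1.0073) + 32(1.0087) = 28.2044 + 32.2784 = 60.4828 amu
Δm = 60.4828 − 59.91543 = 0.56737 amu
E_B = 0.56737 × 931.494 = 528.502 MeV
Dividing by A = 60 gives 8.808 MeV per nucleon.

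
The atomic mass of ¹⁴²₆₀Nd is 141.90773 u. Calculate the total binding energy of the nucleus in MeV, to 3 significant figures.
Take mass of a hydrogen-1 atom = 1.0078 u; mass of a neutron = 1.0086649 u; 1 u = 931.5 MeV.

Total constituent mass: 60 × 1.0078 + 82 × 1.0086649 = 143.1785218 u
Mass defect Δm = 143.1785218 − 141.90773 = 1.2707918 u
Binding energy = Δm·c² = 1.2707918 × 931.5 MeV/u = 1183.74 MeV

1180 MeV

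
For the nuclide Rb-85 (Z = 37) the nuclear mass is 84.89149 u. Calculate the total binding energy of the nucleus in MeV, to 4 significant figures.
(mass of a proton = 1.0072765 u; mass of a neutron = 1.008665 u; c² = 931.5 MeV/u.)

739.3 MeV

Z = 37, so N = A − Z = 85 − 37 = 48.
Mass of separated nucleons = 37(1.0072765) + 48(1.008665) = 37.2692305 + 48.415920 = 85.6851505 u
Mass defect Δm = 85.6851505 − 84.89149 = 0.7936605 u
E_B = 0.7936605 × 931.5 = 739.295 MeV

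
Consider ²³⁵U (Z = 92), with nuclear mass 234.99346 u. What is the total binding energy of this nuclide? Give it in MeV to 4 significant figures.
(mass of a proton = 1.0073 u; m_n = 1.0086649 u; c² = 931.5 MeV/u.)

Mass of separated nucleons = 92(1.0073) + 143(1.0086649) = 92.6716 + 144.2390807 = 236.9106807 u
Mass defect Δm = 236.9106807 − 234.99346 = 1.9172207 u
Converting to energy: 1.9172207 u × 931.5 MeV/u = 1785.89 MeV

1786 MeV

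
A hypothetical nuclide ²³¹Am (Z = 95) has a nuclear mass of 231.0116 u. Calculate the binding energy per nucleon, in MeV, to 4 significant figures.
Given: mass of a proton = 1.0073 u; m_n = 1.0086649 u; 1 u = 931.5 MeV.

Z = 95, so N = A − Z = 231 − 95 = 136.
Total constituent mass: 95 × 1.0073 + 136 × 1.0086649 = 232.8719264 u
The mass defect is 232.8719264 − 231.0116 = 1.8603264 u.
Converting to energy: 1.8603264 u × 931.5 MeV/u = 1732.89 MeV
Per nucleon: 1732.89 / 231 = 7.502 MeV

7.502 MeV/nucleon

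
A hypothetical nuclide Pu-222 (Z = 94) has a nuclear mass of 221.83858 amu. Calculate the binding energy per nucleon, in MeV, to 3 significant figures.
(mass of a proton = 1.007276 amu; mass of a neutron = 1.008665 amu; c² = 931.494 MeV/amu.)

8.20 MeV/nucleon

Total constituent mass: 94 × 1.007276 + 128 × 1.008665 = 223.793064 amu
Mass defect Δm = 223.793064 − 221.83858 = 1.954484 amu
E_B = 1.954484 × 931.494 = 1820.59 MeV
BE/A = 1820.59 MeV / 222 = 8.201 MeV/nucleon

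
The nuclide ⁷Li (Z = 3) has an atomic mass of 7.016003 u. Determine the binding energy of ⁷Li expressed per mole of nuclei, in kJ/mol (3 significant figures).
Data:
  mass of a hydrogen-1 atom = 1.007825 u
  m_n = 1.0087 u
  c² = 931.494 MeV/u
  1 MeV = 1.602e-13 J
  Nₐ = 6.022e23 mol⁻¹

3.80e+09 kJ/mol

Z = 3, so N = A − Z = 7 − 3 = 4.
Mass of separated nucleons = 3(1.007825) + 4(1.0087) = 3.023475 + 4.0348 = 7.058275 u
Δm = 7.058275 − 7.016003 = 0.042272 u
E_B = 0.042272 × 931.494 = 39.3761 MeV
Per nucleus in joules: 39.3761 MeV × 1.602e-13 J/MeV = 6.3081e-12 J
Per mole: 6.3081e-12 J × 6.022e23 mol⁻¹ = 3.7987e+12 J/mol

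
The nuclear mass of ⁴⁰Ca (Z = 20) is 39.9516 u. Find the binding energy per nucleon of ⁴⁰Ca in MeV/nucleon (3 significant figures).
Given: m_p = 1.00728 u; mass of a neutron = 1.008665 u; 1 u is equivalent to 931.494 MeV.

8.55 MeV/nucleon

Total constituent mass: 20 × 1.00728 + 20 × 1.008665 = 40.318900 u
Δm = 40.318900 − 39.9516 = 0.367300 u
E_B = 0.367300 × 931.494 = 342.138 MeV
Per nucleon: 342.138 / 40 = 8.553 MeV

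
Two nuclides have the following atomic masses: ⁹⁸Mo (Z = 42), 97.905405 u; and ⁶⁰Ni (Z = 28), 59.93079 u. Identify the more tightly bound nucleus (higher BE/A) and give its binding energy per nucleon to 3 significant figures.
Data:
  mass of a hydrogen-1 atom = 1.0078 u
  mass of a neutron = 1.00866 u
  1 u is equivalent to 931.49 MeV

⁹⁸Mo: Σm = 42(1.0078) + 56(1.00866) = 98.81256 u; Δm = 0.907155 u; E_B = 845.01 MeV; E_B/A = 8.623 MeV
⁶⁰Ni: Σm = 28(1.0078) + 32(1.00866) = 60.49552 u; Δm = 0.56473 u; E_B = 526.04 MeV; E_B/A = 8.767 MeV
⁶⁰Ni has the higher binding energy per nucleon, so it is the more tightly bound nucleus.

⁶⁰Ni; 8.77 MeV/nucleon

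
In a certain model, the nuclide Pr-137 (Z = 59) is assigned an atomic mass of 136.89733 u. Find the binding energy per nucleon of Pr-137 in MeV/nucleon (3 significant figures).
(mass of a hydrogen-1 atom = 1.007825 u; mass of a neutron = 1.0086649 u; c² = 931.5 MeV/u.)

With 59 protons and 78 neutrons (A = 137):
Mass of separated nucleons = 59(1.007825) + 78(1.0086649) = 59.461675 + 78.6758622 = 138.1375372 u
Δm = 138.1375372 − 136.89733 = 1.2402072 u
Binding energy = Δm·c² = 1.2402072 × 931.5 MeV/u = 1155.253 MeV
Per nucleon: 1155.253 / 137 = 8.433 MeV

8.43 MeV/nucleon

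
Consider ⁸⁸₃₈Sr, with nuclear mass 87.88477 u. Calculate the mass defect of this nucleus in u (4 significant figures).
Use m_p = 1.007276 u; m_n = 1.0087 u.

0.8267 u

The nucleus contains 38 protons and 88 − 38 = 50 neutrons.
Mass of separated nucleons = 38(1.007276) + 50(1.0087) = 38.276488 + 50.4350 = 88.711488 u
Δm = 88.711488 − 87.88477 = 0.826718 u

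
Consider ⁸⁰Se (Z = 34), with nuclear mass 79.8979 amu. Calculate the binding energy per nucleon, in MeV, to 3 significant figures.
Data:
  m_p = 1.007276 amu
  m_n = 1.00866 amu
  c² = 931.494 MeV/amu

8.71 MeV/nucleon

Z = 34, so N = A − Z = 80 − 34 = 46.
Mass of separated nucleons = 34(1.007276) + 46(1.00866) = 34.247384 + 46.39836 = 80.645744 amu
The mass defect is 80.645744 − 79.8979 = 0.747844 amu.
E_B = 0.747844 × 931.494 = 696.612 MeV
BE/A = 696.612 MeV / 80 = 8.708 MeV/nucleon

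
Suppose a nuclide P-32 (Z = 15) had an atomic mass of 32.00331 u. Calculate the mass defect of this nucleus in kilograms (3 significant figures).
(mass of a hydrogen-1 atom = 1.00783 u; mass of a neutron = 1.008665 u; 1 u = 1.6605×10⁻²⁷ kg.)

Mass of separated nucleons = 15(1.00783) + 17(1.008665) = 15.11745 + 17.147305 = 32.264755 u
The mass defect is 32.264755 − 32.00331 = 0.261445 u.
In SI units: 0.261445 u × 1.6605×10⁻²⁷ kg/u = 4.3413e-28 kg

4.34e-28 kg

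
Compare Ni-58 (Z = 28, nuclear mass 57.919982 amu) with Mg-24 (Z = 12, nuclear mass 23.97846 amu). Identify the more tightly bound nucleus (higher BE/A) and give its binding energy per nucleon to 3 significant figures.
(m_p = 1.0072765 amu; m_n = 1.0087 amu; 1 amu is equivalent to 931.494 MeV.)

Ni-58: Σm = 28(1.0072765) + 30(1.0087) = 58.4647420 amu; Δm = 0.5447600 amu; E_B = 507.44 MeV; E_B/A = 8.749 MeV
Mg-24: Σm = 12(1.0072765) + 12(1.0087) = 24.1917180 amu; Δm = 0.2132580 amu; E_B = 198.65 MeV; E_B/A = 8.277 MeV
Ni-58 has the higher binding energy per nucleon, so it is the more tightly bound nucleus.

Ni-58; 8.75 MeV/nucleon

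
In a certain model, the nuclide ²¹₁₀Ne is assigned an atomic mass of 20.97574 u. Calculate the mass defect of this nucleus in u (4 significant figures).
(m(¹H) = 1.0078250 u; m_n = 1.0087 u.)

0.1982 u

With 10 protons and 11 neutrons (A = 21):
Σm = 10·m(¹H) + 11·m_n = 10.0782500 + 11.0957 = 21.1739500 u
The mass defect is 21.1739500 − 20.97574 = 0.1982100 u.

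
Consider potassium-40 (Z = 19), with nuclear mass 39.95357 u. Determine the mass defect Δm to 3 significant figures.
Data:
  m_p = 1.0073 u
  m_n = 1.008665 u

Mass of separated nucleons = 19(1.0073) + 21(1.008665) = 19.1387 + 21.181965 = 40.320665 u
Δm = 40.320665 − 39.95357 = 0.367095 u

0.367 u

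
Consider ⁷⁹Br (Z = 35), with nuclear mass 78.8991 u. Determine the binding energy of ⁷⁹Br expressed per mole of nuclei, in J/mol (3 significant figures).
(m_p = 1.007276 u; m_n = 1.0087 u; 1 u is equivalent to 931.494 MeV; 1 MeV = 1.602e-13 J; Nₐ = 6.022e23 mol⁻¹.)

6.64e+13 J/mol

Σm = 35·m_p + 44·m_n = 35.254660 + 44.3828 = 79.637460 u
Δm = 79.637460 − 78.8991 = 0.738360 u
Binding energy = Δm·c² = 0.738360 × 931.494 MeV/u = 687.778 MeV
Per nucleus in joules: 687.778 MeV × 1.602e-13 J/MeV = 1.1018e-10 J
Per mole: 1.1018e-10 J × 6.022e23 mol⁻¹ = 6.6350e+13 J/mol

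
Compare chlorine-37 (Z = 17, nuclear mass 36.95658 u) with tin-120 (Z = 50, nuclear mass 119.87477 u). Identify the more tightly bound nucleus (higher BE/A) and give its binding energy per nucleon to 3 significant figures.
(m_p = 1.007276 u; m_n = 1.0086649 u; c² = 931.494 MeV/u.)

chlorine-37; 8.57 MeV/nucleon

chlorine-37: Σm = 17(1.007276) + 20(1.0086649) = 37.2969900 u; Δm = 0.3404100 u; E_B = 317.09 MeV; E_B/A = 8.570 MeV
tin-120: Σm = 50(1.007276) + 70(1.0086649) = 120.9703430 u; Δm = 1.0955730 u; E_B = 1020.5 MeV; E_B/A = 8.504 MeV
chlorine-37 has the higher binding energy per nucleon, so it is the more tightly bound nucleus.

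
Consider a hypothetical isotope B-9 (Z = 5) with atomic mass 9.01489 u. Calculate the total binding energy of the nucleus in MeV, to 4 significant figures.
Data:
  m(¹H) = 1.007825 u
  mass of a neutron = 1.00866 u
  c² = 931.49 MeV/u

Mass of separated nucleons = 5(1.007825) + 4(1.00866) = 5.039125 + 4.03464 = 9.073765 u
Mass defect Δm = 9.073765 − 9.01489 = 0.058875 u
E_B = 0.058875 × 931.49 = 54.8415 MeV

54.84 MeV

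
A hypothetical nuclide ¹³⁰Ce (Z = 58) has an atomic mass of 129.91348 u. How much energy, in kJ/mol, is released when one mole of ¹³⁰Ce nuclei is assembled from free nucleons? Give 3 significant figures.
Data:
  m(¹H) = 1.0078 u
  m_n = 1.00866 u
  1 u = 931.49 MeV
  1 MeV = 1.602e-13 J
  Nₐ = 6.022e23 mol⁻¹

1.04e+11 kJ/mol

With 58 protons and 72 neutrons (A = 130):
Mass of separated nucleons = 58(1.0078) + 72(1.00866) = 58.4524 + 72.62352 = 131.07592 u
Δm = 131.07592 − 129.91348 = 1.16244 u
Converting to energy: 1.16244 u × 931.49 MeV/u = 1082.80 MeV
Per nucleus in joules: 1082.80 MeV × 1.602e-13 J/MeV = 1.7346e-10 J
Per mole: 1.7346e-10 J × 6.022e23 mol⁻¹ = 1.0446e+14 J/mol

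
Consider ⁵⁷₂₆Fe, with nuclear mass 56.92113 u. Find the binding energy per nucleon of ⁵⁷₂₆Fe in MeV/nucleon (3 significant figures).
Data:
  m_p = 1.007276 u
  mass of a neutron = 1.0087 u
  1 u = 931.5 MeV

With 26 protons and 31 neutrons (A = 57):
Mass of separated nucleons = 26(1.007276) + 31(1.0087) = 26.189176 + 31.2697 = 57.458876 u
The mass defect is 57.458876 − 56.92113 = 0.537746 u.
E_B = 0.537746 × 931.5 = 500.910 MeV
Per nucleon: 500.910 / 57 = 8.788 MeV

8.79 MeV/nucleon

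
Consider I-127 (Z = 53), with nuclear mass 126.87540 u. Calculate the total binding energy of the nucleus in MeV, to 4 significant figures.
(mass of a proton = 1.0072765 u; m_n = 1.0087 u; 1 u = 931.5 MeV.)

1075 MeV

The nucleus contains 53 protons and 127 − 53 = 74 neutrons.
Mass of separated nucleons = 53(1.0072765) + 74(1.0087) = 53.3856545 + 74.6438 = 128.0294545 u
Δm = 128.0294545 − 126.87540 = 1.1540545 u
Binding energy = Δm·c² = 1.1540545 × 931.5 MeV/u = 1075.00 MeV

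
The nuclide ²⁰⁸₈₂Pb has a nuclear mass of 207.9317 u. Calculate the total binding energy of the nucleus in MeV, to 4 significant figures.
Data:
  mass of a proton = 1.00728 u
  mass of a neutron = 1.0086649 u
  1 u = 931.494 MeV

The nucleus contains 82 protons and 208 − 82 = 126 neutrons.
Σm = 82·m_p + 126·m_n = 82.59696 + 127.0917774 = 209.6887374 u
Mass defect Δm = 209.6887374 − 207.9317 = 1.7570374 u
Converting to energy: 1.7570374 u × 931.494 MeV/u = 1636.67 MeV

1637 MeV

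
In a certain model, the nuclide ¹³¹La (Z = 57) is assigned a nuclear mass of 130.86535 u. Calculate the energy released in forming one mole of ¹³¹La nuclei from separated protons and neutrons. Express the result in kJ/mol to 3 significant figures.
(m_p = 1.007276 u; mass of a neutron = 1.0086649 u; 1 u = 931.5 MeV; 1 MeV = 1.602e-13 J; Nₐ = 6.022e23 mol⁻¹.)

1.07e+11 kJ/mol

Mass of separated nucleons = 57(1.007276) + 74(1.0086649) = 57.414732 + 74.6412026 = 132.0559346 u
The mass defect is 132.0559346 − 130.86535 = 1.1905846 u.
Converting to energy: 1.1905846 u × 931.5 MeV/u = 1109.03 MeV
Per nucleus in joules: 1109.03 MeV × 1.602e-13 J/MeV = 1.7767e-10 J
Per mole: 1.7767e-10 J × 6.022e23 mol⁻¹ = 1.0699e+14 J/mol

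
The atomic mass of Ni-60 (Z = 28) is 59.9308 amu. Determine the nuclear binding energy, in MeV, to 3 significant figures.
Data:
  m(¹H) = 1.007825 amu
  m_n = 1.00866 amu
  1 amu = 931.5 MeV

The nucleus contains 28 protons and 60 − 28 = 32 neutrons.
Total constituent mass: 28 × 1.007825 + 32 × 1.00866 = 60.496220 amu
Mass defect Δm = 60.496220 − 59.9308 = 0.565420 amu
E_B = 0.565420 × 931.5 = 526.689 MeV

527 MeV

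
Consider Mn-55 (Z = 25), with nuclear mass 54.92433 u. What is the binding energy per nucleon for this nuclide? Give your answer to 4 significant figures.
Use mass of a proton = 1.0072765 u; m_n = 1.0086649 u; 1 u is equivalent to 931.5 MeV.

8.765 MeV/nucleon

Σm = 25·m_p + 30·m_n = 25.1819125 + 30.2599470 = 55.4418595 u
Mass defect Δm = 55.4418595 − 54.92433 = 0.5175295 u
E_B = 0.5175295 × 931.5 = 482.079 MeV
BE/A = 482.079 MeV / 55 = 8.765 MeV/nucleon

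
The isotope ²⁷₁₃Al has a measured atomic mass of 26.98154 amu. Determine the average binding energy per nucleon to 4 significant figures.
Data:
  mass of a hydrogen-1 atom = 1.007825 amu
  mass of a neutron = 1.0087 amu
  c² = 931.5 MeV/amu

8.348 MeV/nucleon

The nucleus contains 13 protons and 27 − 13 = 14 neutrons.
Σm = 13·m(¹H) + 14·m_n = 13.101725 + 14.1218 = 27.223525 amu
Mass defect Δm = 27.223525 − 26.98154 = 0.241985 amu
E_B = 0.241985 × 931.5 = 225.409 MeV
Dividing by A = 27 gives 8.348 MeV per nucleon.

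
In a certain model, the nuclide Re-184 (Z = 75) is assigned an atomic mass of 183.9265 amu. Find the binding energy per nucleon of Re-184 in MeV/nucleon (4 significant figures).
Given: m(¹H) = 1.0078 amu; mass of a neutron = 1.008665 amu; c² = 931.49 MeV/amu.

Σm = 75·m(¹H) + 109·m_n = 75.5850 + 109.944485 = 185.529485 amu
Mass defect Δm = 185.529485 − 183.9265 = 1.602985 amu
Binding energy = Δm·c² = 1.602985 × 931.49 MeV/amu = 1493.16 MeV
Dividing by A = 184 gives 8.115 MeV per nucleon.

8.115 MeV/nucleon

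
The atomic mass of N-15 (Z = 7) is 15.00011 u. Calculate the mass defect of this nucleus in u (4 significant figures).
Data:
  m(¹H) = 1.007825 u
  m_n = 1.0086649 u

Mass of separated nucleons = 7(1.007825) + 8(1.0086649) = 7.054775 + 8.0693192 = 15.1240942 u
Δm = 15.1240942 − 15.00011 = 0.1239842 u

0.1240 u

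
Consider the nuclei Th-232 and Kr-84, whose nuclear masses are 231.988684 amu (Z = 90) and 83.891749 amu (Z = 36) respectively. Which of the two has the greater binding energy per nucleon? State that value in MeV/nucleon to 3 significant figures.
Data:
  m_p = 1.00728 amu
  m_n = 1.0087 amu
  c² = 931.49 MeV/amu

Th-232: Σm = 90(1.00728) + 142(1.0087) = 233.89060 amu; Δm = 1.901916 amu; E_B = 1771.6 MeV; E_B/A = 7.636 MeV
Kr-84: Σm = 36(1.00728) + 48(1.0087) = 84.67968 amu; Δm = 0.787931 amu; E_B = 733.9498 MeV; E_B/A = 8.737 MeV
Kr-84 has the higher binding energy per nucleon, so it is the more tightly bound nucleus.

Kr-84; 8.74 MeV/nucleon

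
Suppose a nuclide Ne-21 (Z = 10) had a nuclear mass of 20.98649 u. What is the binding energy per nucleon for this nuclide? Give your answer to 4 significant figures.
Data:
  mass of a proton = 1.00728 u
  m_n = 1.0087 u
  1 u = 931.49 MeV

8.073 MeV/nucleon

The nucleus contains 10 protons and 21 − 10 = 11 neutrons.
Mass of separated nucleons = 10(1.00728) + 11(1.0087) = 10.07280 + 11.0957 = 21.16850 u
Δm = 21.16850 − 20.98649 = 0.18201 u
Converting to energy: 0.18201 u × 931.49 MeV/u = 169.540 MeV
BE/A = 169.540 MeV / 21 = 8.073 MeV/nucleon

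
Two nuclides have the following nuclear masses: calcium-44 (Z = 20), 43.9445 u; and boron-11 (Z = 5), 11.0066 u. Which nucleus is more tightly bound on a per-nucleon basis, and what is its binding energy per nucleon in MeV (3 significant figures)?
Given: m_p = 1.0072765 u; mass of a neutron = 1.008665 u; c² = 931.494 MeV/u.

calcium-44; 8.66 MeV/nucleon

calcium-44: Σm = 20(1.0072765) + 24(1.008665) = 44.3534900 u; Δm = 0.4089900 u; E_B = 380.97 MeV; E_B/A = 8.658 MeV
boron-11: Σm = 5(1.0072765) + 6(1.008665) = 11.0883725 u; Δm = 0.0817725 u; E_B = 76.171 MeV; E_B/A = 6.9246 MeV
calcium-44 has the higher binding energy per nucleon, so it is the more tightly bound nucleus.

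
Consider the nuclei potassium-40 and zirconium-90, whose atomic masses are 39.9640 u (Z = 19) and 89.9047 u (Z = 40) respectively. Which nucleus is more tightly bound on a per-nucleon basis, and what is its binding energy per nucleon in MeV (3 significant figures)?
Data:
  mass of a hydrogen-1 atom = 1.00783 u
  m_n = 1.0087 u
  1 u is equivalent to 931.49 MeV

potassium-40: Σm = 19(1.00783) + 21(1.0087) = 40.33147 u; Δm = 0.36747 u; E_B = 342.29 MeV; E_B/A = 8.557 MeV
zirconium-90: Σm = 40(1.00783) + 50(1.0087) = 90.74820 u; Δm = 0.84350 u; E_B = 785.71 MeV; E_B/A = 8.730 MeV
zirconium-90 has the higher binding energy per nucleon, so it is the more tightly bound nucleus.

zirconium-90; 8.73 MeV/nucleon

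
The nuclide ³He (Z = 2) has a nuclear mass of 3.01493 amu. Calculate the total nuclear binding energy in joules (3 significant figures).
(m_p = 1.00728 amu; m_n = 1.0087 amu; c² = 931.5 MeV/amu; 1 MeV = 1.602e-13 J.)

1.24e-12 J

The nucleus contains 2 protons and 3 − 2 = 1 neutrons.
Total constituent mass: 2 × 1.00728 + 1 × 1.0087 = 3.02326 amu
Mass defect Δm = 3.02326 − 3.01493 = 0.00833 amu
Binding energy = Δm·c² = 0.00833 × 931.5 MeV/amu = 7.75940 MeV
In joules: 7.75940 MeV × 1.602e-13 J/MeV = 1.2431e-12 J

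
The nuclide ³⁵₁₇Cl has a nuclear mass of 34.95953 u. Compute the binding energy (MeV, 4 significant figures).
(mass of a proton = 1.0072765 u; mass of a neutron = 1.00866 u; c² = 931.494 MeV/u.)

Z = 17, so N = A − Z = 35 − 17 = 18.
Total constituent mass: 17 × 1.0072765 + 18 × 1.00866 = 35.2795805 u
Mass defect Δm = 35.2795805 − 34.95953 = 0.3200505 u
E_B = 0.3200505 × 931.494 = 298.125 MeV

298.1 MeV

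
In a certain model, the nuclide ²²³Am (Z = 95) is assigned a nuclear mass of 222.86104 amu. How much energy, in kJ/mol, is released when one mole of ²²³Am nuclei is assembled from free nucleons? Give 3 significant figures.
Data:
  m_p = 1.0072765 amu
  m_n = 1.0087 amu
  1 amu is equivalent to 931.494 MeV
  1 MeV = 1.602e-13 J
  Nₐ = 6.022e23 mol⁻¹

1.75e+11 kJ/mol

Z = 95, so N = A − Z = 223 − 95 = 128.
Mass of separated nucleons = 95(1.0072765) + 128(1.0087) = 95.6912675 + 129.1136 = 224.8048675 amu
Δm = 224.8048675 − 222.86104 = 1.9438275 amu
Binding energy = Δm·c² = 1.9438275 × 931.494 MeV/amu = 1810.66 MeV
Per nucleus in joules: 1810.66 MeV × 1.602e-13 J/MeV = 2.9007e-10 J
Per mole: 2.9007e-10 J × 6.022e23 mol⁻¹ = 1.7468e+14 J/mol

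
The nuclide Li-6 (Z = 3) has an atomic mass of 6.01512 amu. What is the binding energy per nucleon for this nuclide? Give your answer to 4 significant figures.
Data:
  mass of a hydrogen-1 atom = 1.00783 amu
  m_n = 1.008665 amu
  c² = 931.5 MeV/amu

5.335 MeV/nucleon

With 3 protons and 3 neutrons (A = 6):
Mass of separated nucleons = 3(1.00783) + 3(1.008665) = 3.02349 + 3.025995 = 6.049485 amu
Δm = 6.049485 − 6.01512 = 0.034365 amu
E_B = 0.034365 × 931.5 = 32.0110 MeV
Per nucleon: 32.0110 / 6 = 5.335 MeV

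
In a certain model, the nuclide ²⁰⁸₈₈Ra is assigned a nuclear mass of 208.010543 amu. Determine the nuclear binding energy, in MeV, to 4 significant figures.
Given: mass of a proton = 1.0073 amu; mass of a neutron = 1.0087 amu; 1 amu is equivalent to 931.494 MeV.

With 88 protons and 120 neutrons (A = 208):
Σm = 88·m_p + 120·m_n = 88.6424 + 121.0440 = 209.6864 amu
Mass defect Δm = 209.6864 − 208.010543 = 1.675857 amu
Binding energy = Δm·c² = 1.675857 × 931.494 MeV/amu = 1561.05 MeV

1561 MeV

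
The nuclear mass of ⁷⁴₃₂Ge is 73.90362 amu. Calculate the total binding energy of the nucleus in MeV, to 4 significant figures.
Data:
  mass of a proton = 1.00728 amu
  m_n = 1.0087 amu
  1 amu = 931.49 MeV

647.1 MeV

Z = 32, so N = A − Z = 74 − 32 = 42.
Σm = 32·m_p + 42·m_n = 32.23296 + 42.3654 = 74.59836 amu
Mass defect Δm = 74.59836 − 73.90362 = 0.69474 amu
E_B = 0.69474 × 931.49 = 647.143 MeV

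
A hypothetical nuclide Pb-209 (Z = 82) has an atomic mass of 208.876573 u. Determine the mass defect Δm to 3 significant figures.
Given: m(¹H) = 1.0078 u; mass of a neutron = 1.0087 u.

Z = 82, so N = A − Z = 209 − 82 = 127.
Total constituent mass: 82 × 1.0078 + 127 × 1.0087 = 210.7445 u
Δm = 210.7445 − 208.876573 = 1.867927 u

1.87 u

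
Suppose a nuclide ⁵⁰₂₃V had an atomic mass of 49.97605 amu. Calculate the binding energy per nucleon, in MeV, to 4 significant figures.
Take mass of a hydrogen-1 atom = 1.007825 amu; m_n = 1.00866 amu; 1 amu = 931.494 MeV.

8.155 MeV/nucleon

With 23 protons and 27 neutrons (A = 50):
Σm = 23·m(¹H) + 27·m_n = 23.179975 + 27.23382 = 50.413795 amu
The mass defect is 50.413795 − 49.97605 = 0.437745 amu.
Converting to energy: 0.437745 amu × 931.494 MeV/amu = 407.757 MeV
BE/A = 407.757 MeV / 50 = 8.155 MeV/nucleon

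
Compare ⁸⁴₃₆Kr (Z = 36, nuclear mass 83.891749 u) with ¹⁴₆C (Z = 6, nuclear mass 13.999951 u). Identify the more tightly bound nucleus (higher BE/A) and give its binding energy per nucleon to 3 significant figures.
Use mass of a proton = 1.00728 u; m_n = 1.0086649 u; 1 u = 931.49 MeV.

⁸⁴₃₆Kr; 8.72 MeV/nucleon

⁸⁴₃₆Kr: Σm = 36(1.00728) + 48(1.0086649) = 84.6779952 u; Δm = 0.7862462 u; E_B = 732.38 MeV; E_B/A = 8.719 MeV
¹⁴₆C: Σm = 6(1.00728) + 8(1.0086649) = 14.1129992 u; Δm = 0.1130482 u; E_B = 105.303 MeV; E_B/A = 7.522 MeV
⁸⁴₃₆Kr has the higher binding energy per nucleon, so it is the more tightly bound nucleus.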